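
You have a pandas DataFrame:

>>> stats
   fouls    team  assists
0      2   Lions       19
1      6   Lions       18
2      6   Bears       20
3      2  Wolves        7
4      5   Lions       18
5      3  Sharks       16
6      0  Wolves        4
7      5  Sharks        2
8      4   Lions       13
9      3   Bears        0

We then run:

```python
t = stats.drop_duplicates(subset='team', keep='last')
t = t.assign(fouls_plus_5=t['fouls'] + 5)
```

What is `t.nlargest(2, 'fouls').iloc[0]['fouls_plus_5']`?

10

drop duplicate team (keep=last):
   fouls    team  assists
6      0  Wolves        4
7      5  Sharks        2
8      4   Lions       13
9      3   Bears        0
add column fouls_plus_5 = t['fouls'] + 5:
   fouls    team  assists  fouls_plus_5
6      0  Wolves        4             5
7      5  Sharks        2            10
8      4   Lions       13             9
9      3   Bears        0             8
take 2 rows with largest fouls:
   fouls    team  assists  fouls_plus_5
7      5  Sharks        2            10
8      4   Lions       13             9
The value at position 0, column 'fouls_plus_5' is 10.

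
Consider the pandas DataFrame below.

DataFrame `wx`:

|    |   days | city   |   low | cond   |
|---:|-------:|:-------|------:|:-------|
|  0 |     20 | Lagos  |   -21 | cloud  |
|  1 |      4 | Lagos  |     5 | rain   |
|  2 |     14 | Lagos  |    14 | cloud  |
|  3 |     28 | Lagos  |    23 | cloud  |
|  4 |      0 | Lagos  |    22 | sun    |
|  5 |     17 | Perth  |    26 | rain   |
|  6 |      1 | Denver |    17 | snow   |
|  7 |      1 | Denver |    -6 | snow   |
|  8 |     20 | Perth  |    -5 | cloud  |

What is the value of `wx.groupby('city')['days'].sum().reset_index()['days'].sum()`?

group by city, sum of days:
city
Denver     2
Lagos     66
Perth     37
Name: days, dtype: int64
reset_index():
     city  days
0  Denver     2
1   Lagos    66
2   Perth    37
Taking the sum of column 'days' gives 105.

105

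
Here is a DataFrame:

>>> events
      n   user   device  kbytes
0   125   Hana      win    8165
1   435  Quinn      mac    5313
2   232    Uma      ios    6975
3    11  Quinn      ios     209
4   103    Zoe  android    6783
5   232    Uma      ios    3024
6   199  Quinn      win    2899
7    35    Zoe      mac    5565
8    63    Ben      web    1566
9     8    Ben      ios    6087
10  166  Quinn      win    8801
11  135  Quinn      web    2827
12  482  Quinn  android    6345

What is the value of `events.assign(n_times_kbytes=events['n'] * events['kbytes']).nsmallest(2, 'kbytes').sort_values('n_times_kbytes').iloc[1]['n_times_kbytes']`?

add column n_times_kbytes = events['n'] * events['kbytes']:
      n   user   device  kbytes  n_times_kbytes
0   125   Hana      win    8165         1020625
1   435  Quinn      mac    5313         2311155
2   232    Uma      ios    6975         1618200
3    11  Quinn      ios     209            2299
4   103    Zoe  android    6783          698649
5   232    Uma      ios    3024          701568
6   199  Quinn      win    2899          576901
7    35    Zoe      mac    5565          194775
8    63    Ben      web    1566           98658
9     8    Ben      ios    6087           48696
10  166  Quinn      win    8801         1460966
11  135  Quinn      web    2827          381645
12  482  Quinn  android    6345         3058290
take 2 rows with smallest kbytes:
    n   user device  kbytes  n_times_kbytes
3  11  Quinn    ios     209            2299
8  63    Ben    web    1566           98658
sort by n_times_kbytes:
    n   user device  kbytes  n_times_kbytes
3  11  Quinn    ios     209            2299
8  63    Ben    web    1566           98658
Hence 98658.

98658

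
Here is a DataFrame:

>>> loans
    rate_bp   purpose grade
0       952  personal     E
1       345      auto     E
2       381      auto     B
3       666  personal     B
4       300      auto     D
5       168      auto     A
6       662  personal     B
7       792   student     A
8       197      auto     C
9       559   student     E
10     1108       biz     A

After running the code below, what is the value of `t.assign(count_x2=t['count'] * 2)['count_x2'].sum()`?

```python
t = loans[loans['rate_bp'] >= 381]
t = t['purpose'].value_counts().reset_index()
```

14

filter rows where rate_bp >= 381:
    rate_bp   purpose grade
0       952  personal     E
2       381      auto     B
3       666  personal     B
6       662  personal     B
7       792   student     A
9       559   student     E
10     1108       biz     A
value_counts of purpose:
purpose
personal    3
student     2
auto        1
biz         1
Name: count, dtype: int64
reset_index():
    purpose  count
0  personal      3
1   student      2
2      auto      1
3       biz      1
add column count_x2 = t['count'] * 2:
    purpose  count  count_x2
0  personal      3         6
1   student      2         4
2      auto      1         2
3       biz      1         2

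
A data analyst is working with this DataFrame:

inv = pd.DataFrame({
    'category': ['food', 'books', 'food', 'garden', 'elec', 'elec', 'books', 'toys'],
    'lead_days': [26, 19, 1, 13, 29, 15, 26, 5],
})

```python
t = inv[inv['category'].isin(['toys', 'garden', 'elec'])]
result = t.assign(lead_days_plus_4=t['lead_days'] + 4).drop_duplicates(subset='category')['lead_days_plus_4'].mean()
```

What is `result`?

filter rows where category in ['toys', 'garden', 'elec']:
  category  lead_days
3   garden         13
4     elec         29
5     elec         15
7     toys          5
add column lead_days_plus_4 = t['lead_days'] + 4:
  category  lead_days  lead_days_plus_4
3   garden         13                17
4     elec         29                33
5     elec         15                19
7     toys          5                 9
drop duplicate category (keep=first):
  category  lead_days  lead_days_plus_4
3   garden         13                17
4     elec         29                33
7     toys          5                 9
Finally, mean of column 'lead_days_plus_4' = 19.6666666667.

19.6666666667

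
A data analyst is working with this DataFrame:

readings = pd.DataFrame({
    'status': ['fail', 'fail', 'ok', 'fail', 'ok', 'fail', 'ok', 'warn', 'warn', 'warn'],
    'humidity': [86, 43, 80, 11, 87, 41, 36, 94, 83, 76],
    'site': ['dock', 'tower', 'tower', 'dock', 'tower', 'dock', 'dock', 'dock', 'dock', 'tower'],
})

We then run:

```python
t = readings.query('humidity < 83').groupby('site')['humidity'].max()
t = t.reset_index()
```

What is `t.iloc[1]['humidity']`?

filter rows where humidity < 83:
  status  humidity   site
1   fail        43  tower
2     ok        80  tower
3   fail        11   dock
5   fail        41   dock
6     ok        36   dock
9   warn        76  tower
group by site, max of humidity:
site
dock     41
tower    80
Name: humidity, dtype: int64
reset_index():
    site  humidity
0   dock        41
1  tower        80
Taking the value at position 1, column 'humidity' gives 80.

80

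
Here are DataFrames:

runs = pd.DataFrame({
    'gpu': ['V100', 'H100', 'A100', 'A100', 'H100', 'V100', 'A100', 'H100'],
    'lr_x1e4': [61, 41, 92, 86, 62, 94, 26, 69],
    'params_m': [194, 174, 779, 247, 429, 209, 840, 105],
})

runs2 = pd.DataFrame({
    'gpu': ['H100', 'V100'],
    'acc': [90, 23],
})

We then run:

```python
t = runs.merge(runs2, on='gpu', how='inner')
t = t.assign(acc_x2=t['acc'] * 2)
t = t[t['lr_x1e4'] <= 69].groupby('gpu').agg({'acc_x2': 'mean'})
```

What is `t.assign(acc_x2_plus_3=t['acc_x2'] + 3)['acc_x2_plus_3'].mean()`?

116.0

merge on 'gpu' (how='inner') → 5 rows:
    gpu  lr_x1e4  params_m  acc
0  V100       61       194   23
1  H100       41       174   90
2  H100       62       429   90
3  V100       94       209   23
4  H100       69       105   90
add column acc_x2 = t['acc'] * 2:
    gpu  lr_x1e4  params_m  acc  acc_x2
0  V100       61       194   23      46
1  H100       41       174   90     180
2  H100       62       429   90     180
3  V100       94       209   23      46
4  H100       69       105   90     180
filter rows where lr_x1e4 <= 69:
    gpu  lr_x1e4  params_m  acc  acc_x2
0  V100       61       194   23      46
1  H100       41       174   90     180
2  H100       62       429   90     180
4  H100       69       105   90     180
group by gpu, mean of acc_x2:
      acc_x2
gpu         
H100   180.0
V100    46.0
add column acc_x2_plus_3 = t['acc_x2'] + 3:
      acc_x2  acc_x2_plus_3
gpu                        
H100   180.0          183.0
V100    46.0           49.0
Hence 116.0.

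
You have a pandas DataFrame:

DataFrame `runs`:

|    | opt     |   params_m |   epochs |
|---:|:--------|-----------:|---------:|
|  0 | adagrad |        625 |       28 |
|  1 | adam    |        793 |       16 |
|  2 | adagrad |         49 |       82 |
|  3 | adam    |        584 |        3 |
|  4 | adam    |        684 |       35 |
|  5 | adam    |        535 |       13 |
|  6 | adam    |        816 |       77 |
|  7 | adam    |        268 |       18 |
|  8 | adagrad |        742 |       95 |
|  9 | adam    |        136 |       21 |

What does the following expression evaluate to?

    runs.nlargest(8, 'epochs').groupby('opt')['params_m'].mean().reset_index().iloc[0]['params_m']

472.0

take 8 rows with largest epochs:
       opt  params_m  epochs
8  adagrad       742      95
2  adagrad        49      82
6     adam       816      77
4     adam       684      35
0  adagrad       625      28
9     adam       136      21
7     adam       268      18
1     adam       793      16
group by opt, mean of params_m:
opt
adagrad    472.0
adam       539.4
Name: params_m, dtype: float64
reset_index():
       opt  params_m
0  adagrad     472.0
1     adam     539.4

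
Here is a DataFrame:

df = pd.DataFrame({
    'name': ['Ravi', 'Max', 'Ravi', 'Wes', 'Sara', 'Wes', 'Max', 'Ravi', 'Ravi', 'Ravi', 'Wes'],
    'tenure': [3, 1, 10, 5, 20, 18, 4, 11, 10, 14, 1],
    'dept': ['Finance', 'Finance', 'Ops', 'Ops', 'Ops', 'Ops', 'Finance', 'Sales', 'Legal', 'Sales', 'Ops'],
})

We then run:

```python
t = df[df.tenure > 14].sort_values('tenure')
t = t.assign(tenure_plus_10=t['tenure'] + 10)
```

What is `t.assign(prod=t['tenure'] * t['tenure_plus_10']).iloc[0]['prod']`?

504

filter rows where tenure > 14:
   name  tenure dept
4  Sara      20  Ops
5   Wes      18  Ops
sort by tenure:
   name  tenure dept
5   Wes      18  Ops
4  Sara      20  Ops
add column tenure_plus_10 = t['tenure'] + 10:
   name  tenure dept  tenure_plus_10
5   Wes      18  Ops              28
4  Sara      20  Ops              30
add column prod = t['tenure'] * t['tenure_plus_10']:
   name  tenure dept  tenure_plus_10  prod
5   Wes      18  Ops              28   504
4  Sara      20  Ops              30   600
value at position 0, column 'prod' → 504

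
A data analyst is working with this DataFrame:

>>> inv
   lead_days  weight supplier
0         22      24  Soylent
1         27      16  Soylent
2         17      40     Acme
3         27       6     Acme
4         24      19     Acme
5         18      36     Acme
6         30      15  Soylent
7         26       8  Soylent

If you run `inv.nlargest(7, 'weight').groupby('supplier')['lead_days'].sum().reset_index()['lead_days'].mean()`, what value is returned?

take 7 rows with largest weight:
   lead_days  weight supplier
2         17      40     Acme
5         18      36     Acme
0         22      24  Soylent
4         24      19     Acme
1         27      16  Soylent
6         30      15  Soylent
7         26       8  Soylent
group by supplier, sum of lead_days:
supplier
Acme        59
Soylent    105
Name: lead_days, dtype: int64
reset_index():
  supplier  lead_days
0     Acme         59
1  Soylent        105

82.0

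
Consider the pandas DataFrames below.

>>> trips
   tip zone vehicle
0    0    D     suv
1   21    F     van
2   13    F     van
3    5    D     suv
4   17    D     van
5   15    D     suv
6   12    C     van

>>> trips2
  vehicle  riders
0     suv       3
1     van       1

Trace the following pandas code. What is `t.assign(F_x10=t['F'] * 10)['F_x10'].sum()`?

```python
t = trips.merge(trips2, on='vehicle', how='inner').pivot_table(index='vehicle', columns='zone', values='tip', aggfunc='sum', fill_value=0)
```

merge on 'vehicle' (how='inner') → 7 rows:
   tip zone vehicle  riders
0    0    D     suv       3
1   21    F     van       1
2   13    F     van       1
3    5    D     suv       3
4   17    D     van       1
5   15    D     suv       3
6   12    C     van       1
pivot: rows=vehicle, cols=zone, sum(tip):
zone      C   D   F
vehicle            
suv       0  20   0
van      12  17  34
add column F_x10 = t['F'] * 10:
zone      C   D   F  F_x10
vehicle                   
suv       0  20   0      0
van      12  17  34    340
Finally, sum of column 'F_x10' = 340.

340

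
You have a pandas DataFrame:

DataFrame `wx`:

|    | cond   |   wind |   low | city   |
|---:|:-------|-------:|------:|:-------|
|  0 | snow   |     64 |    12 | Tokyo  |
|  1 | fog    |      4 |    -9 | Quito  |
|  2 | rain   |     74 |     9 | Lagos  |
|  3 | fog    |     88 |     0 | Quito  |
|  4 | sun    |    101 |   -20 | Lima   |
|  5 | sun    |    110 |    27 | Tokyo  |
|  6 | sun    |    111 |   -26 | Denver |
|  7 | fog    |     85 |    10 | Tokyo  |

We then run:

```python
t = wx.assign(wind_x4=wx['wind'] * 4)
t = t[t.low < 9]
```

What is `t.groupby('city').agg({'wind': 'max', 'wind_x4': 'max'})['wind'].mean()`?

add column wind_x4 = wx['wind'] * 4:
   cond  wind  low    city  wind_x4
0  snow    64   12   Tokyo      256
1   fog     4   -9   Quito       16
2  rain    74    9   Lagos      296
3   fog    88    0   Quito      352
4   sun   101  -20    Lima      404
5   sun   110   27   Tokyo      440
6   sun   111  -26  Denver      444
7   fog    85   10   Tokyo      340
filter rows where low < 9:
  cond  wind  low    city  wind_x4
1  fog     4   -9   Quito       16
3  fog    88    0   Quito      352
4  sun   101  -20    Lima      404
6  sun   111  -26  Denver      444
group by city: max(wind), max(wind_x4):
        wind  wind_x4
city                 
Denver   111      444
Lima     101      404
Quito     88      352
The mean of column 'wind' is 100.0.

100.0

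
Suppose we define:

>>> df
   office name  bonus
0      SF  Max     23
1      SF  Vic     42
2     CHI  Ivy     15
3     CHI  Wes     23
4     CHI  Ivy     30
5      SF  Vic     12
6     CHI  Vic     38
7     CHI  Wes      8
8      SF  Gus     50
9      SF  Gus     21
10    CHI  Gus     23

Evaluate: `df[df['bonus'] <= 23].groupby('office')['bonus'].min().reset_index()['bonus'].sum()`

filter rows where bonus <= 23:
   office name  bonus
0      SF  Max     23
2     CHI  Ivy     15
3     CHI  Wes     23
5      SF  Vic     12
7     CHI  Wes      8
9      SF  Gus     21
10    CHI  Gus     23
group by office, min of bonus:
office
CHI     8
SF     12
Name: bonus, dtype: int64
reset_index():
  office  bonus
0    CHI      8
1     SF     12
Then the sum of column 'bonus': 20

20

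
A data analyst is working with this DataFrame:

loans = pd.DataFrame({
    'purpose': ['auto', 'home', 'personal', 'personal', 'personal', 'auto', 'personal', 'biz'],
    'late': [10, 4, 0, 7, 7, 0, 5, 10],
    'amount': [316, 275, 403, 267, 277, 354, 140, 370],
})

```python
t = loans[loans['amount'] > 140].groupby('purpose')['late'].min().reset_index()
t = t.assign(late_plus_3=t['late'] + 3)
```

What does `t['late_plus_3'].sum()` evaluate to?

26

filter rows where amount > 140:
    purpose  late  amount
0      auto    10     316
1      home     4     275
2  personal     0     403
3  personal     7     267
4  personal     7     277
5      auto     0     354
7       biz    10     370
group by purpose, min of late:
purpose
auto         0
biz         10
home         4
personal     0
Name: late, dtype: int64
reset_index():
    purpose  late
0      auto     0
1       biz    10
2      home     4
3  personal     0
add column late_plus_3 = t['late'] + 3:
    purpose  late  late_plus_3
0      auto     0            3
1       biz    10           13
2      home     4            7
3  personal     0            3
The sum of column 'late_plus_3' is 26.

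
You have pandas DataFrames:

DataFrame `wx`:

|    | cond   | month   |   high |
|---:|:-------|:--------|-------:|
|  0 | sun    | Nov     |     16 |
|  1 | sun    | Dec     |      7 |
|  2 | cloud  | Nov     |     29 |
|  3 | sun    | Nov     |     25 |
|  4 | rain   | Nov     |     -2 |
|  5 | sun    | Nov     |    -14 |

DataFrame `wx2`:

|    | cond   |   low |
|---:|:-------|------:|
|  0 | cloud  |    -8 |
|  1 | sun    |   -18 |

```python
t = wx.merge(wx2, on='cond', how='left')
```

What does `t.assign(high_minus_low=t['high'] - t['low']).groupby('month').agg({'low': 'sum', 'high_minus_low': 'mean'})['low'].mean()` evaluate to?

-40.0

merge on 'cond' (how='left') → 6 rows:
    cond month  high   low
0    sun   Nov    16 -18.0
1    sun   Dec     7 -18.0
2  cloud   Nov    29  -8.0
3    sun   Nov    25 -18.0
4   rain   Nov    -2   NaN
5    sun   Nov   -14 -18.0
add column high_minus_low = t['high'] - t['low']:
    cond month  high   low  high_minus_low
0    sun   Nov    16 -18.0            34.0
1    sun   Dec     7 -18.0            25.0
2  cloud   Nov    29  -8.0            37.0
3    sun   Nov    25 -18.0            43.0
4   rain   Nov    -2   NaN             NaN
5    sun   Nov   -14 -18.0             4.0
group by month: sum(low), mean(high_minus_low):
        low  high_minus_low
month                      
Dec   -18.0            25.0
Nov   -62.0            29.5
So mean() = -40.0.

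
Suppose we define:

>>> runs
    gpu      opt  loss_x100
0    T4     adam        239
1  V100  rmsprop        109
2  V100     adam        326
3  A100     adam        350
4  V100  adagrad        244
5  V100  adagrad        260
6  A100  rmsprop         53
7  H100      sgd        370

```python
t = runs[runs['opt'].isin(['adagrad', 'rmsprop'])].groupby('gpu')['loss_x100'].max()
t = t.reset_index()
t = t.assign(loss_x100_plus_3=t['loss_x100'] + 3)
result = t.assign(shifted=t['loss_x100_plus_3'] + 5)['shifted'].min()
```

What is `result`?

61

filter rows where opt in ['adagrad', 'rmsprop']:
    gpu      opt  loss_x100
1  V100  rmsprop        109
4  V100  adagrad        244
5  V100  adagrad        260
6  A100  rmsprop         53
group by gpu, max of loss_x100:
gpu
A100     53
V100    260
Name: loss_x100, dtype: int64
reset_index():
    gpu  loss_x100
0  A100         53
1  V100        260
add column loss_x100_plus_3 = t['loss_x100'] + 3:
    gpu  loss_x100  loss_x100_plus_3
0  A100         53                56
1  V100        260               263
add column shifted = t['loss_x100_plus_3'] + 5:
    gpu  loss_x100  loss_x100_plus_3  shifted
0  A100         53                56       61
1  V100        260               263      268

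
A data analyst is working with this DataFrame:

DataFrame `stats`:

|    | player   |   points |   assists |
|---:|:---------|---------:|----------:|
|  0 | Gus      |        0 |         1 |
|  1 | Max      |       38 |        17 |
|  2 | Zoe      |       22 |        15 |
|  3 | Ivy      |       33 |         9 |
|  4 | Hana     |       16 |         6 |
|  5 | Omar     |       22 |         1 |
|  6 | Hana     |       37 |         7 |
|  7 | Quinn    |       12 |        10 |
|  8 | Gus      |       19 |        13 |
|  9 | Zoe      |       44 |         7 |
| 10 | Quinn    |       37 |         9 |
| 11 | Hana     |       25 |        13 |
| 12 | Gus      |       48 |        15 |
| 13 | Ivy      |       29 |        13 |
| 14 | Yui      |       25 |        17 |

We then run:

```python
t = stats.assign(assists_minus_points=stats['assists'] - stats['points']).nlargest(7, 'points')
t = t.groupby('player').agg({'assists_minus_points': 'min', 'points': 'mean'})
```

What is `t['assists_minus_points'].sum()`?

-173

add column assists_minus_points = stats['assists'] - stats['points']:
   player  points  assists  assists_minus_points
0     Gus       0        1                     1
1     Max      38       17                   -21
2     Zoe      22       15                    -7
3     Ivy      33        9                   -24
4    Hana      16        6                   -10
5    Omar      22        1                   -21
6    Hana      37        7                   -30
7   Quinn      12       10                    -2
8     Gus      19       13                    -6
9     Zoe      44        7                   -37
10  Quinn      37        9                   -28
11   Hana      25       13                   -12
12    Gus      48       15                   -33
13    Ivy      29       13                   -16
14    Yui      25       17                    -8
take 7 rows with largest points:
   player  points  assists  assists_minus_points
12    Gus      48       15                   -33
9     Zoe      44        7                   -37
1     Max      38       17                   -21
6    Hana      37        7                   -30
10  Quinn      37        9                   -28
3     Ivy      33        9                   -24
13    Ivy      29       13                   -16
group by player: min(assists_minus_points), mean(points):
        assists_minus_points  points
player                              
Gus                      -33    48.0
Hana                     -30    37.0
Ivy                      -24    31.0
Max                      -21    38.0
Quinn                    -28    37.0
Zoe                      -37    44.0
Taking the sum of column 'assists_minus_points' gives -173.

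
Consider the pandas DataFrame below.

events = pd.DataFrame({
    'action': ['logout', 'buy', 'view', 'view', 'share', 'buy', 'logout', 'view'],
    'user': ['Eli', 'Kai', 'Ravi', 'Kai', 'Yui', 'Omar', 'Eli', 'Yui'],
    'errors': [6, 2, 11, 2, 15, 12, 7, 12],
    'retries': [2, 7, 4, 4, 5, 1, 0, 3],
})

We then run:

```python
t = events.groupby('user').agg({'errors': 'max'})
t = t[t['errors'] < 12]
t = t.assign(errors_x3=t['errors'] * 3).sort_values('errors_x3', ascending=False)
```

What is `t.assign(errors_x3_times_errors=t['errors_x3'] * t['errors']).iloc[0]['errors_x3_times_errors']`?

group by user, max of errors:
      errors
user        
Eli        7
Kai        2
Omar      12
Ravi      11
Yui       15
filter rows where errors < 12:
      errors
user        
Eli        7
Kai        2
Ravi      11
add column errors_x3 = t['errors'] * 3:
      errors  errors_x3
user                   
Eli        7         21
Kai        2          6
Ravi      11         33
sort by errors_x3 descending:
      errors  errors_x3
user                   
Ravi      11         33
Eli        7         21
Kai        2          6
add column errors_x3_times_errors = t['errors_x3'] * t['errors']:
      errors  errors_x3  errors_x3_times_errors
user                                           
Ravi      11         33                     363
Eli        7         21                     147
Kai        2          6                      12

363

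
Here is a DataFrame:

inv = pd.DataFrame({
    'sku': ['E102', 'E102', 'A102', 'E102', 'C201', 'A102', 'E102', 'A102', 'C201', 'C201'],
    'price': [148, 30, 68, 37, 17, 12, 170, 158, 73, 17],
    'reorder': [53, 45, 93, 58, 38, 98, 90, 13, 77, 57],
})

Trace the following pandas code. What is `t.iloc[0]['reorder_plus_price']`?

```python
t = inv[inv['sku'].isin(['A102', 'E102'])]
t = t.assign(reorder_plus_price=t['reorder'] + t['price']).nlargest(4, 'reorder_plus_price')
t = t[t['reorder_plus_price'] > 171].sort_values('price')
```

201

filter rows where sku in ['A102', 'E102']:
    sku  price  reorder
0  E102    148       53
1  E102     30       45
2  A102     68       93
3  E102     37       58
5  A102     12       98
6  E102    170       90
7  A102    158       13
add column reorder_plus_price = t['reorder'] + t['price']:
    sku  price  reorder  reorder_plus_price
0  E102    148       53                 201
1  E102     30       45                  75
2  A102     68       93                 161
3  E102     37       58                  95
5  A102     12       98                 110
6  E102    170       90                 260
7  A102    158       13                 171
take 4 rows with largest reorder_plus_price:
    sku  price  reorder  reorder_plus_price
6  E102    170       90                 260
0  E102    148       53                 201
7  A102    158       13                 171
2  A102     68       93                 161
filter rows where reorder_plus_price > 171:
    sku  price  reorder  reorder_plus_price
6  E102    170       90                 260
0  E102    148       53                 201
sort by price:
    sku  price  reorder  reorder_plus_price
0  E102    148       53                 201
6  E102    170       90                 260
So iloc[0]['reorder_plus_price'] = 201.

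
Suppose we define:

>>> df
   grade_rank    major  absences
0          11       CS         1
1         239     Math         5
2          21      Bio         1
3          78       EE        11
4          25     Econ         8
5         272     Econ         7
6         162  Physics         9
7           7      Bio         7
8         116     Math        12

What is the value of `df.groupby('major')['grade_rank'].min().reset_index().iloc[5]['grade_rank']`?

162

group by major, min of grade_rank:
major
Bio          7
CS          11
EE          78
Econ        25
Math       116
Physics    162
Name: grade_rank, dtype: int64
reset_index():
     major  grade_rank
0      Bio           7
1       CS          11
2       EE          78
3     Econ          25
4     Math         116
5  Physics         162
So iloc[5]['grade_rank'] = 162.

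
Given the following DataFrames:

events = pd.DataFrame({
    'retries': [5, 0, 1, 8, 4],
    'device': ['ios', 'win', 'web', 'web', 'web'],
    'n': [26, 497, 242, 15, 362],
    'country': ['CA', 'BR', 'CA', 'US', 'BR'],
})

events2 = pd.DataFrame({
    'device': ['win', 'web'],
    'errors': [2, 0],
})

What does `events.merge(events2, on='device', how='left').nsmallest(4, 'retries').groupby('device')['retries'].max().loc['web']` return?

4

merge on 'device' (how='left') → 5 rows:
   retries device    n country  errors
0        5    ios   26      CA     NaN
1        0    win  497      BR     2.0
2        1    web  242      CA     0.0
3        8    web   15      US     0.0
4        4    web  362      BR     0.0
take 4 rows with smallest retries:
   retries device    n country  errors
1        0    win  497      BR     2.0
2        1    web  242      CA     0.0
4        4    web  362      BR     0.0
0        5    ios   26      CA     NaN
group by device, max of retries:
device
ios    5
web    4
win    0
Name: retries, dtype: int64
value at index 'web' → 4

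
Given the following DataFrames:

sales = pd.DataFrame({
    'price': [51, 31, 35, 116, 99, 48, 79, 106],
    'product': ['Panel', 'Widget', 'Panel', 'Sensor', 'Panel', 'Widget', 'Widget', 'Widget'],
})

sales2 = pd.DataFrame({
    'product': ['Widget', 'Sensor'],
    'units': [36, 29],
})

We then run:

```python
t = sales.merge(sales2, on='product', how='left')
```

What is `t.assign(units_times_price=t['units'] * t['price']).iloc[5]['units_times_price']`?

merge on 'product' (how='left') → 8 rows:
   price product  units
0     51   Panel    NaN
1     31  Widget   36.0
2     35   Panel    NaN
3    116  Sensor   29.0
4     99   Panel    NaN
5     48  Widget   36.0
6     79  Widget   36.0
7    106  Widget   36.0
add column units_times_price = t['units'] * t['price']:
   price product  units  units_times_price
0     51   Panel    NaN                NaN
1     31  Widget   36.0             1116.0
2     35   Panel    NaN                NaN
3    116  Sensor   29.0             3364.0
4     99   Panel    NaN                NaN
5     48  Widget   36.0             1728.0
6     79  Widget   36.0             2844.0
7    106  Widget   36.0             3816.0
So iloc[5]['units_times_price'] = 1728.0.

1728.0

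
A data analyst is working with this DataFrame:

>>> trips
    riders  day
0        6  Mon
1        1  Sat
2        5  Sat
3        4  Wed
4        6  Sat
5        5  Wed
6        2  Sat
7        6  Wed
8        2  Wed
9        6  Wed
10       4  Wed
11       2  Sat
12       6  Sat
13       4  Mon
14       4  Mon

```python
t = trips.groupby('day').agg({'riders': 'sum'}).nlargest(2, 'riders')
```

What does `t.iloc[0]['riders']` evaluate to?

27

group by day, sum of riders:
     riders
day        
Mon      14
Sat      22
Wed      27
take 2 rows with largest riders:
     riders
day        
Wed      27
Sat      22
The value at position 0, column 'riders' is 27.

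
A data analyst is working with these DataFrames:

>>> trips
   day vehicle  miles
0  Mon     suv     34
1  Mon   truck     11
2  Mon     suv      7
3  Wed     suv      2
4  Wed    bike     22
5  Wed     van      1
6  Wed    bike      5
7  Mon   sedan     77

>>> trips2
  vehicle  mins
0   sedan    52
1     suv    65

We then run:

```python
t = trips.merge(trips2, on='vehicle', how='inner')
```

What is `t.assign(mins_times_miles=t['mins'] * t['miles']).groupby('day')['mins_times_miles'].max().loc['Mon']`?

merge on 'vehicle' (how='inner') → 4 rows:
   day vehicle  miles  mins
0  Mon     suv     34    65
1  Mon     suv      7    65
2  Wed     suv      2    65
3  Mon   sedan     77    52
add column mins_times_miles = t['mins'] * t['miles']:
   day vehicle  miles  mins  mins_times_miles
0  Mon     suv     34    65              2210
1  Mon     suv      7    65               455
2  Wed     suv      2    65               130
3  Mon   sedan     77    52              4004
group by day, max of mins_times_miles:
day
Mon    4004
Wed     130
Name: mins_times_miles, dtype: int64
The value at index 'Mon' is 4004.

4004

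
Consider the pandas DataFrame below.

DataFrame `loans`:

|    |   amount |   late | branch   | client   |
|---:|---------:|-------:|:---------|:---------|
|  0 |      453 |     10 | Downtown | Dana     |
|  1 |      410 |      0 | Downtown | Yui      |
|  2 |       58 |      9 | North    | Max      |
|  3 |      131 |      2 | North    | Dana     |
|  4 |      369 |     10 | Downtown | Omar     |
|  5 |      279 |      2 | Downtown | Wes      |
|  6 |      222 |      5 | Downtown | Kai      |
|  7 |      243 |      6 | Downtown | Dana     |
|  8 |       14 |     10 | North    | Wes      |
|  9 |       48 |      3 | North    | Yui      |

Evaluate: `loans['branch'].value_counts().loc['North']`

4

value_counts of branch:
branch
Downtown    6
North       4
Name: count, dtype: int64
value at index 'North' → 4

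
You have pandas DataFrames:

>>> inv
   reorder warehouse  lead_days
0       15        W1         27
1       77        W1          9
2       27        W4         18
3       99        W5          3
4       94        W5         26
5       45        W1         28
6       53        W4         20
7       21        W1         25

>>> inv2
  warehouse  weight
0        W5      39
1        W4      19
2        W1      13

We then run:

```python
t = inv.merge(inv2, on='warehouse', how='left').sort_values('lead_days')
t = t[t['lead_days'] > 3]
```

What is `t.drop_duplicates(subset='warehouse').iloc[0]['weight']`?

merge on 'warehouse' (how='left') → 8 rows:
   reorder warehouse  lead_days  weight
0       15        W1         27      13
1       77        W1          9      13
2       27        W4         18      19
3       99        W5          3      39
4       94        W5         26      39
5       45        W1         28      13
6       53        W4         20      19
7       21        W1         25      13
sort by lead_days:
   reorder warehouse  lead_days  weight
3       99        W5          3      39
1       77        W1          9      13
2       27        W4         18      19
6       53        W4         20      19
7       21        W1         25      13
4       94        W5         26      39
0       15        W1         27      13
5       45        W1         28      13
filter rows where lead_days > 3:
   reorder warehouse  lead_days  weight
1       77        W1          9      13
2       27        W4         18      19
6       53        W4         20      19
7       21        W1         25      13
4       94        W5         26      39
0       15        W1         27      13
5       45        W1         28      13
drop duplicate warehouse (keep=first):
   reorder warehouse  lead_days  weight
1       77        W1          9      13
2       27        W4         18      19
4       94        W5         26      39

13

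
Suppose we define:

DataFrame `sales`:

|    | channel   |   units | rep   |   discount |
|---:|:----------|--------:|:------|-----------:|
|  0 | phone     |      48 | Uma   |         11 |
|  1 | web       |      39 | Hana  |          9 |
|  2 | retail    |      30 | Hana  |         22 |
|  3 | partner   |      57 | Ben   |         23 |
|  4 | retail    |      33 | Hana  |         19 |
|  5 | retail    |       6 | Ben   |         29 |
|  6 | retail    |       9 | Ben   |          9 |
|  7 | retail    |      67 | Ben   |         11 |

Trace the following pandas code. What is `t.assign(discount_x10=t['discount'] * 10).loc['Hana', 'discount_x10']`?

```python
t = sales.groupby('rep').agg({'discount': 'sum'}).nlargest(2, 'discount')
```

500

group by rep, sum of discount:
      discount
rep           
Ben         72
Hana        50
Uma         11
take 2 rows with largest discount:
      discount
rep           
Ben         72
Hana        50
add column discount_x10 = t['discount'] * 10:
      discount  discount_x10
rep                         
Ben         72           720
Hana        50           500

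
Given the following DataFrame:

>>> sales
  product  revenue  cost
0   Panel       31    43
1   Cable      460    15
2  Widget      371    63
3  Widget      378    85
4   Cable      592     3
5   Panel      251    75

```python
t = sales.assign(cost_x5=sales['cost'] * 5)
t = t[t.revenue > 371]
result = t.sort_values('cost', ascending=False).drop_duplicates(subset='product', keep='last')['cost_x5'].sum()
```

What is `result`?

440

add column cost_x5 = sales['cost'] * 5:
  product  revenue  cost  cost_x5
0   Panel       31    43      215
1   Cable      460    15       75
2  Widget      371    63      315
3  Widget      378    85      425
4   Cable      592     3       15
5   Panel      251    75      375
filter rows where revenue > 371:
  product  revenue  cost  cost_x5
1   Cable      460    15       75
3  Widget      378    85      425
4   Cable      592     3       15
sort by cost descending:
  product  revenue  cost  cost_x5
3  Widget      378    85      425
1   Cable      460    15       75
4   Cable      592     3       15
drop duplicate product (keep=last):
  product  revenue  cost  cost_x5
3  Widget      378    85      425
4   Cable      592     3       15
Reading off the sum of column 'cost_x5', we get 440.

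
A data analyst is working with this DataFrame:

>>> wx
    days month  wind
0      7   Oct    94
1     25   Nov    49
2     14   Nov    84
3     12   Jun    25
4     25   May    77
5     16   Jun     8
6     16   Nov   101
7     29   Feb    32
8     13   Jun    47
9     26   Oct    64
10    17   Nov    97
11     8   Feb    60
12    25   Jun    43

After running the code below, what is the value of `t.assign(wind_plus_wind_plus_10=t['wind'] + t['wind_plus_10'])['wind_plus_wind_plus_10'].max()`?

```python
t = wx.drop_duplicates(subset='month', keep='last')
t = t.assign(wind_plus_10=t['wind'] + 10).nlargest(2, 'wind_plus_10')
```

drop duplicate month (keep=last):
    days month  wind
4     25   May    77
9     26   Oct    64
10    17   Nov    97
11     8   Feb    60
12    25   Jun    43
add column wind_plus_10 = t['wind'] + 10:
    days month  wind  wind_plus_10
4     25   May    77            87
9     26   Oct    64            74
10    17   Nov    97           107
11     8   Feb    60            70
12    25   Jun    43            53
take 2 rows with largest wind_plus_10:
    days month  wind  wind_plus_10
10    17   Nov    97           107
4     25   May    77            87
add column wind_plus_wind_plus_10 = t['wind'] + t['wind_plus_10']:
    days month  wind  wind_plus_10  wind_plus_wind_plus_10
10    17   Nov    97           107                     204
4     25   May    77            87                     164
Reading off the max of column 'wind_plus_wind_plus_10', we get 204.

204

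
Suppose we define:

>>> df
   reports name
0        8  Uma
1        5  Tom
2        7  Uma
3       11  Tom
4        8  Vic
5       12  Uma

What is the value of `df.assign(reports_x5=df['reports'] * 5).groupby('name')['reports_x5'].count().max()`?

add column reports_x5 = df['reports'] * 5:
   reports name  reports_x5
0        8  Uma          40
1        5  Tom          25
2        7  Uma          35
3       11  Tom          55
4        8  Vic          40
5       12  Uma          60
group by name, count of reports_x5:
name
Tom    2
Uma    3
Vic    1
Name: reports_x5, dtype: int64

3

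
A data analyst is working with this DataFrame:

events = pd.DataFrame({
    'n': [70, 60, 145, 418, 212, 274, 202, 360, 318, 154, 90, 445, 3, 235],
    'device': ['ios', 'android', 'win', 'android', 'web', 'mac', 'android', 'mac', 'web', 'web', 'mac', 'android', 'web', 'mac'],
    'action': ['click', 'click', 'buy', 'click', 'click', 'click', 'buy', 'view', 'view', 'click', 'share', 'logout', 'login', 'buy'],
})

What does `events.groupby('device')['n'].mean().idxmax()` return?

group by device, mean of n:
device
android    281.25
ios         70.00
mac        239.75
web        171.75
win        145.00
Name: n, dtype: float64

android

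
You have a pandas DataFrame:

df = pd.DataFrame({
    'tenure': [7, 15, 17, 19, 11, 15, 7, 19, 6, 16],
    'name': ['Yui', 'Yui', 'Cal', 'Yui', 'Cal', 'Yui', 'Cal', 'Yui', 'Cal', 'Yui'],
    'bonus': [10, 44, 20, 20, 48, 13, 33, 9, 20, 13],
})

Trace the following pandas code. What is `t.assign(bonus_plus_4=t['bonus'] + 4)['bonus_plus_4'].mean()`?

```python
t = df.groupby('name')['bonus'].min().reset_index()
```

18.5

group by name, min of bonus:
name
Cal    20
Yui     9
Name: bonus, dtype: int64
reset_index():
  name  bonus
0  Cal     20
1  Yui      9
add column bonus_plus_4 = t['bonus'] + 4:
  name  bonus  bonus_plus_4
0  Cal     20            24
1  Yui      9            13
Hence 18.5.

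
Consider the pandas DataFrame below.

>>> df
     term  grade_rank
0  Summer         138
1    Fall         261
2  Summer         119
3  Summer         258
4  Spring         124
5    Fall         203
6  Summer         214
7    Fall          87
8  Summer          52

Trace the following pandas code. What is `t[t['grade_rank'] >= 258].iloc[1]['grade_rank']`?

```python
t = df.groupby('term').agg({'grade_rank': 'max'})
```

258

group by term, max of grade_rank:
        grade_rank
term              
Fall           261
Spring         124
Summer         258
filter rows where grade_rank >= 258:
        grade_rank
term              
Fall           261
Summer         258
Taking the value at position 1, column 'grade_rank' gives 258.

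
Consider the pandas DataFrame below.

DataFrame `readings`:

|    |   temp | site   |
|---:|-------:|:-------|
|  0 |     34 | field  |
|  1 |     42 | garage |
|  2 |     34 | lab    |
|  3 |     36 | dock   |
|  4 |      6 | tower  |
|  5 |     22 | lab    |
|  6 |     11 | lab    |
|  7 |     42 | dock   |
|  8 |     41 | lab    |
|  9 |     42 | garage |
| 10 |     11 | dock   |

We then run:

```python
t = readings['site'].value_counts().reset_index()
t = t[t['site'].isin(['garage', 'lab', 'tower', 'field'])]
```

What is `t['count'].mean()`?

2.0

value_counts of site:
site
lab       4
dock      3
garage    2
field     1
tower     1
Name: count, dtype: int64
reset_index():
     site  count
0     lab      4
1    dock      3
2  garage      2
3   field      1
4   tower      1
filter rows where site in ['garage', 'lab', 'tower', 'field']:
     site  count
0     lab      4
2  garage      2
3   field      1
4   tower      1
The mean of column 'count' is 2.0.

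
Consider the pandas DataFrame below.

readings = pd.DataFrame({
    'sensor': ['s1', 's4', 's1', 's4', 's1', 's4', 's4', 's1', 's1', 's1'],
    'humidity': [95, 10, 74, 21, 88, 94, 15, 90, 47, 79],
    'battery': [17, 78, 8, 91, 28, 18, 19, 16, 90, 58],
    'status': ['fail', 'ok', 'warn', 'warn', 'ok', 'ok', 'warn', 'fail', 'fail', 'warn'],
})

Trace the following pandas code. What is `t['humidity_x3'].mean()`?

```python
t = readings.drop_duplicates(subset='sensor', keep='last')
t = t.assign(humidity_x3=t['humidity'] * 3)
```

drop duplicate sensor (keep=last):
  sensor  humidity  battery status
6     s4        15       19   warn
9     s1        79       58   warn
add column humidity_x3 = t['humidity'] * 3:
  sensor  humidity  battery status  humidity_x3
6     s4        15       19   warn           45
9     s1        79       58   warn          237

141.0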